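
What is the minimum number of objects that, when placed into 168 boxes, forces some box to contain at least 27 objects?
n = (27 − 1)·168 + 1 = 4369

By the generalised pigeonhole principle, to guarantee some box contains ≥ r objects we need more than (r − 1) · k objects total. Threshold: n = (r − 1) · k + 1. With r = 27 and k = 168: n = 26 · 168 + 1 = 4368 + 1 = 4369. For n = 4368 = 26 · 168, we can put exactly 26 objects in every box, avoiding 27 in any single one — so 4369 is tight.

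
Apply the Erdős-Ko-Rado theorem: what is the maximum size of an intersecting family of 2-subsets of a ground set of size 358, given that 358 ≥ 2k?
max |F| = C(357, 1) = 357

The Erdős-Ko-Rado theorem states: for n ≥ 2k, an intersecting family of k-subsets of an n-element set has size at most C(n − 1, k − 1), with equality for 'star' families {A ⊆ [n] : |A| = k, i ∈ A} (fix an element i). For n = 358, k = 2: C(357, 1) = 357.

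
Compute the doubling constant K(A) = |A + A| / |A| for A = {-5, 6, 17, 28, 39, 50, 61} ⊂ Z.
K = |A + A| / |A| = 13/7

Enumerate A + A = {a + b : a, b ∈ A}. With |A| = 7, there are |A|^2 = 49 ordered sum pairs; collecting distinct values, A + A = {-10, 1, 12, 23, 34, 45, 56, 67, 78, 89, 100, 111, 122}, so |A + A| = 13. Thus K = 13/7. Here |A + A| = 2|A| − 1 = 13, the minimum possible — so K = 13/7 is minimal, which holds iff A is an arithmetic progression.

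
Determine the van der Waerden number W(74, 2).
W(74, 2) = 74 + 1 = 75

A 2-term AP is any pair of integers, so a monochromatic 2-AP exists iff some colour is used at least twice. With 74 colours, the colouring i ↦ i on {1, ..., 74} uses each colour once, avoiding any monochromatic pair, so W(74, 2) > 74. For {1, ..., 75}, pigeonhole forces two integers of the same colour, which form a monochromatic 2-AP. Hence W(74, 2) = 75.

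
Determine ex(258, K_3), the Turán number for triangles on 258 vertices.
ex(258, K_3) = ⌊258^2/4⌋ = 16641

Mantel (1907): a triangle-free graph on n vertices has at most ⌊n^2/4⌋ edges, with equality for the complete bipartite graph K_{⌊n/2⌋, ⌈n/2⌉}. For n = 258: ⌊258^2/4⌋ = ⌊66564/4⌋ = 16641. The extremal graph is K_{129, 129}, which has 129·129 = 16641 edges.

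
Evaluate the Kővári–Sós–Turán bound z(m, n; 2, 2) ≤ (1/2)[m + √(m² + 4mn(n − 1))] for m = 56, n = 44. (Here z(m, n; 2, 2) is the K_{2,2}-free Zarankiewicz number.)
z(56, 44; 2, 2) ≤ (1/2)[56 + √(56² + 4·56·44·43)] = (1/2)[56 + √426944] = 354.7048

Kővári–Sós–Turán: let r_1, ..., r_56 be the row sums and z = Σ r_i the total number of 1s. Each pair of columns can share at most one row with both entries 1 (else a 2×2 all-ones block appears), so Σ_i C(r_i, 2) ≤ C(44, 2) = 946. By convexity Σ_i C(r_i, 2) ≥ 56·C(z/56, 2) = z(z − 56)/(2·56), giving z² − 56z − 56·44·43 ≤ 0 and hence z ≤ (1/2)[56 + √(3136 + 4·105952)] = (1/2)[56 + √426944] ≈ (1/2)(56 + 653.4095) = 354.7048.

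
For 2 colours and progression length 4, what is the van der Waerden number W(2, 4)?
W(2, 4) = 35

This is a classical value, W(2, 4) = 35, established by combining an explicit 2-colouring of {1, ..., 34} with no monochromatic 4-AP (giving the lower bound W(2, 4) > 34) and a finite case analysis / exhaustive computer search showing every 2-colouring of {1, ..., 35} has such an AP.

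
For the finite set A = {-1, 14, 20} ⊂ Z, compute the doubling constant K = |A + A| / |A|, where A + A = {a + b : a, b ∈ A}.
K = |A + A| / |A| = 6/3 = 2

Enumerate A + A = {a + b : a, b ∈ A}. With |A| = 3, there are |A|^2 = 9 ordered sum pairs; collecting distinct values, A + A = {-2, 13, 19, 28, 34, 40}, so |A + A| = 6. Thus K = 6/3 = 2. For comparison, the minimum possible |A + A| over all 3-element sets is 2·3 − 1 = 5 (so min K = 5/3), attained only by arithmetic progressions.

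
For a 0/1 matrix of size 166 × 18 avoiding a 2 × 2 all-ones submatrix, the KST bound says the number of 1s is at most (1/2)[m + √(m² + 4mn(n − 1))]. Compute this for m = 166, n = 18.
z(166, 18; 2, 2) ≤ (1/2)[166 + √(166² + 4·166·18·17)] = (1/2)[166 + √230740] = 323.177

Kővári–Sós–Turán: let r_1, ..., r_166 be the row sums and z = Σ r_i the total number of 1s. Each pair of columns can share at most one row with both entries 1 (else a 2×2 all-ones block appears), so Σ_i C(r_i, 2) ≤ C(18, 2) = 153. By convexity Σ_i C(r_i, 2) ≥ 166·C(z/166, 2) = z(z − 166)/(2·166), giving z² − 166z − 166·18·17 ≤ 0 and hence z ≤ (1/2)[166 + √(27556 + 4·50796)] = (1/2)[166 + √230740] ≈ (1/2)(166 + 480.354) = 323.177.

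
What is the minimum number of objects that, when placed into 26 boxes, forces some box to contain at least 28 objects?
n = (28 − 1)·26 + 1 = 703

By the generalised pigeonhole principle, to guarantee some box contains ≥ r objects we need more than (r − 1) · k objects total. Threshold: n = (r − 1) · k + 1. With r = 28 and k = 26: n = 27 · 26 + 1 = 702 + 1 = 703. For n = 702 = 27 · 26, we can put exactly 27 objects in every box, avoiding 28 in any single one — so 703 is tight.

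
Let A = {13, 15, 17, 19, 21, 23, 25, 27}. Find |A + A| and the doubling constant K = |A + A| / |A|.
K = |A + A| / |A| = 15/8

Enumerate A + A = {a + b : a, b ∈ A}. With |A| = 8, there are |A|^2 = 64 ordered sum pairs; collecting distinct values, A + A = {26, 28, 30, 32, 34, 36, 38, 40, 42, 44, 46, 48, 50, 52, 54}, so |A + A| = 15. Thus K = 15/8. Here |A + A| = 2|A| − 1 = 15, the minimum possible — so K = 15/8 is minimal, which holds iff A is an arithmetic progression.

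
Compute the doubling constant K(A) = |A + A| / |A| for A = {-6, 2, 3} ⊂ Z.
K = |A + A| / |A| = 6/3 = 2

Enumerate A + A = {a + b : a, b ∈ A}. With |A| = 3, there are |A|^2 = 9 ordered sum pairs; collecting distinct values, A + A = {-12, -4, -3, 4, 5, 6}, so |A + A| = 6. Thus K = 6/3 = 2. For comparison, the minimum possible |A + A| over all 3-element sets is 2·3 − 1 = 5 (so min K = 5/3), attained only by arithmetic progressions.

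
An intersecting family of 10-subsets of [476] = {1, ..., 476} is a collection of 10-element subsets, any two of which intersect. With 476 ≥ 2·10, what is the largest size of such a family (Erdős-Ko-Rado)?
max |F| = C(475, 9) = 3143159350276113025

Erdős-Ko-Rado (1961): when n ≥ 2k, max |F| = C(n−1, k−1). The bound is attained by the star {A : i ∈ A} for any fixed i ∈ [n]. Here C(476−1, 10−1) = C(475, 9) = 3143159350276113025.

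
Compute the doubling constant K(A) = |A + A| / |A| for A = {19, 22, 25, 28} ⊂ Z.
K = |A + A| / |A| = 7/4

Enumerate A + A = {a + b : a, b ∈ A}. With |A| = 4, there are |A|^2 = 16 ordered sum pairs; collecting distinct values, A + A = {38, 41, 44, 47, 50, 53, 56}, so |A + A| = 7. Thus K = 7/4. Here |A + A| = 2|A| − 1 = 7, the minimum possible — so K = 7/4 is minimal, which holds iff A is an arithmetic progression.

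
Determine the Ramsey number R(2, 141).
R(2, 141) = 141

R(2, k) = k for all k ≥ 2: in a 2-colouring of K_k, either some edge is red (a red K_2) or all edges are blue (a blue K_k). And K_{140} coloured all-blue has no blue K_141, so R(2, 141) > 140. Hence R(2, 141) = 141.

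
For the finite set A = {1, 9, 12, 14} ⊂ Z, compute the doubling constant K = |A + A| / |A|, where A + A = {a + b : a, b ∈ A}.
K = |A + A| / |A| = 10/4 = 5/2

Enumerate A + A = {a + b : a, b ∈ A}. With |A| = 4, there are |A|^2 = 16 ordered sum pairs; collecting distinct values, A + A = {2, 10, 13, 15, 18, 21, 23, 24, 26, 28}, so |A + A| = 10. Thus K = 10/4 = 5/2. For comparison, the minimum possible |A + A| over all 4-element sets is 2·4 − 1 = 7 (so min K = 7/4), attained only by arithmetic progressions.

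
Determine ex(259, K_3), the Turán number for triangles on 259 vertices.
ex(259, K_3) = ⌊259^2/4⌋ = 16770

Mantel (1907): a triangle-free graph on n vertices has at most ⌊n^2/4⌋ edges, with equality for the complete bipartite graph K_{⌊n/2⌋, ⌈n/2⌉}. For n = 259: ⌊259^2/4⌋ = ⌊67081/4⌋ = 16770. The extremal graph is K_{129, 130}, which has 129·130 = 16770 edges.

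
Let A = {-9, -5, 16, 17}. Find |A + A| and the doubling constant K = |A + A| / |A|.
K = |A + A| / |A| = 10/4 = 5/2

Enumerate A + A = {a + b : a, b ∈ A}. With |A| = 4, there are |A|^2 = 16 ordered sum pairs; collecting distinct values, A + A = {-18, -14, -10, 7, 8, 11, 12, 32, 33, 34}, so |A + A| = 10. Thus K = 10/4 = 5/2. For comparison, the minimum possible |A + A| over all 4-element sets is 2·4 − 1 = 7 (so min K = 7/4), attained only by arithmetic progressions.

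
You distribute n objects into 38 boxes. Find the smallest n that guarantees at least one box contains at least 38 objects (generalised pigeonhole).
n = (38 − 1)·38 + 1 = 1407

By the generalised pigeonhole principle, to guarantee some box contains ≥ r objects we need more than (r − 1) · k objects total. Threshold: n = (r − 1) · k + 1. With r = 38 and k = 38: n = 37 · 38 + 1 = 1406 + 1 = 1407. For n = 1406 = 37 · 38, we can put exactly 37 objects in every box, avoiding 38 in any single one — so 1407 is tight.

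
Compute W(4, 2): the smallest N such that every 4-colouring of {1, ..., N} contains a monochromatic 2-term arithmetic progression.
W(4, 2) = 4 + 1 = 5

A 2-term AP is any pair of integers, so a monochromatic 2-AP exists iff some colour is used at least twice. With 4 colours, the colouring i ↦ i on {1, ..., 4} uses each colour once, avoiding any monochromatic pair, so W(4, 2) > 4. For {1, ..., 5}, pigeonhole forces two integers of the same colour, which form a monochromatic 2-AP. Hence W(4, 2) = 5.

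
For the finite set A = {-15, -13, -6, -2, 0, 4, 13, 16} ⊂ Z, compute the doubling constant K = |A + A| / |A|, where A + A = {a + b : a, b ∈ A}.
K = |A + A| / |A| = 32/8 = 4

Enumerate A + A = {a + b : a, b ∈ A}. With |A| = 8, there are |A|^2 = 64 ordered sum pairs; collecting distinct values, A + A = {-30, -28, -26, -21, -19, -17, -15, -13, -12, -11, -9, -8, -6, -4, -2, 0, 1, 2, 3, 4, 7, 8, 10, 11, 13, 14, 16, 17, 20, 26, 29, 32}, so |A + A| = 32. Thus K = 32/8 = 4. For comparison, the minimum possible |A + A| over all 8-element sets is 2·8 − 1 = 15 (so min K = 15/8), attained only by arithmetic progressions.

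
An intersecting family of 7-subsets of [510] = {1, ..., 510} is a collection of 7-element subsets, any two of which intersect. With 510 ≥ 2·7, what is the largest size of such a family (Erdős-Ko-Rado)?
max |F| = C(509, 6) = 23449273331484

Erdős-Ko-Rado (1961): when n ≥ 2k, max |F| = C(n−1, k−1). The bound is attained by the star {A : i ∈ A} for any fixed i ∈ [n]. Here C(510−1, 7−1) = C(509, 6) = 23449273331484.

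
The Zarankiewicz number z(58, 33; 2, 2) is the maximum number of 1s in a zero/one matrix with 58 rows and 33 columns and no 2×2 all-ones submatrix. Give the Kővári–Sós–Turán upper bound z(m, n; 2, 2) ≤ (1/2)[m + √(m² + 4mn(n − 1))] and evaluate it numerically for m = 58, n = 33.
z(58, 33; 2, 2) ≤ (1/2)[58 + √(58² + 4·58·33·32)] = (1/2)[58 + √248356] = 278.1766

Kővári–Sós–Turán: let r_1, ..., r_58 be the row sums and z = Σ r_i the total number of 1s. Each pair of columns can share at most one row with both entries 1 (else a 2×2 all-ones block appears), so Σ_i C(r_i, 2) ≤ C(33, 2) = 528. By convexity Σ_i C(r_i, 2) ≥ 58·C(z/58, 2) = z(z − 58)/(2·58), giving z² − 58z − 58·33·32 ≤ 0 and hence z ≤ (1/2)[58 + √(3364 + 4·61248)] = (1/2)[58 + √248356] ≈ (1/2)(58 + 498.3533) = 278.1766.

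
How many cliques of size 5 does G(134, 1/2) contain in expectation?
E[# K_5] = C(134, 5) · (1/2)^C(5, 2) = 333859526 / 2^10 = 166929763/512 ≈ 326034.693359

For each 5-subset S of vertices (there are C(134, 5) = 333859526 such S), let X_S = 1 if S induces a K_5 (all C(5, 2) = 10 edges present). Then P(X_S = 1) = (1/2)^10 = 1/1024. By linearity of expectation, E[# K_5] = C(134, 5) · (1/2)^10 = 333859526 / 1024 = 166929763/512 ≈ 326034.693359.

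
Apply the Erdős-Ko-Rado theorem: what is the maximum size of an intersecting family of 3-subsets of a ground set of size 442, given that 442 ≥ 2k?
max |F| = C(441, 2) = 97020

The Erdős-Ko-Rado theorem states: for n ≥ 2k, an intersecting family of k-subsets of an n-element set has size at most C(n − 1, k − 1), with equality for 'star' families {A ⊆ [n] : |A| = k, i ∈ A} (fix an element i). For n = 442, k = 3: C(441, 2) = 97020.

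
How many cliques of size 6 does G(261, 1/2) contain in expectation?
E[# K_6] = C(261, 6) · (1/2)^C(6, 2) = 414356272512 / 2^15 = 3237158379/256 ≈ 12645149.917969

For each 6-subset S of vertices (there are C(261, 6) = 414356272512 such S), let X_S = 1 if S induces a K_6 (all C(6, 2) = 15 edges present). Then P(X_S = 1) = (1/2)^15 = 1/32768. By linearity of expectation, E[# K_6] = C(261, 6) · (1/2)^15 = 414356272512 / 32768 = 3237158379/256 ≈ 12645149.917969.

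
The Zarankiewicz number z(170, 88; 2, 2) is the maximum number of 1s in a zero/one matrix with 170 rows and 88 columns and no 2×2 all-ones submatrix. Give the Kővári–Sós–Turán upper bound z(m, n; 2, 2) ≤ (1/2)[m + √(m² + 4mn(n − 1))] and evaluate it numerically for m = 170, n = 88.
z(170, 88; 2, 2) ≤ (1/2)[170 + √(170² + 4·170·88·87)] = (1/2)[170 + √5234980] = 1229.0039

Kővári–Sós–Turán: let r_1, ..., r_170 be the row sums and z = Σ r_i the total number of 1s. Each pair of columns can share at most one row with both entries 1 (else a 2×2 all-ones block appears), so Σ_i C(r_i, 2) ≤ C(88, 2) = 3828. By convexity Σ_i C(r_i, 2) ≥ 170·C(z/170, 2) = z(z − 170)/(2·170), giving z² − 170z − 170·88·87 ≤ 0 and hence z ≤ (1/2)[170 + √(28900 + 4·1301520)] = (1/2)[170 + √5234980] ≈ (1/2)(170 + 2288.0079) = 1229.0039.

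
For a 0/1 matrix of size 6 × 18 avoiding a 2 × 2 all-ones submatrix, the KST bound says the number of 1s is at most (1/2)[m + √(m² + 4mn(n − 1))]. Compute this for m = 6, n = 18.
z(6, 18; 2, 2) ≤ (1/2)[6 + √(6² + 4·6·18·17)] = (1/2)[6 + √7380] = 45.9535

Kővári–Sós–Turán: let r_1, ..., r_6 be the row sums and z = Σ r_i the total number of 1s. Each pair of columns can share at most one row with both entries 1 (else a 2×2 all-ones block appears), so Σ_i C(r_i, 2) ≤ C(18, 2) = 153. By convexity Σ_i C(r_i, 2) ≥ 6·C(z/6, 2) = z(z − 6)/(2·6), giving z² − 6z − 6·18·17 ≤ 0 and hence z ≤ (1/2)[6 + √(36 + 4·1836)] = (1/2)[6 + √7380] ≈ (1/2)(6 + 85.9069) = 45.9535.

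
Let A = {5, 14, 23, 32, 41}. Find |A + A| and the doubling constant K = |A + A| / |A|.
K = |A + A| / |A| = 9/5

Enumerate A + A = {a + b : a, b ∈ A}. With |A| = 5, there are |A|^2 = 25 ordered sum pairs; collecting distinct values, A + A = {10, 19, 28, 37, 46, 55, 64, 73, 82}, so |A + A| = 9. Thus K = 9/5. Here |A + A| = 2|A| − 1 = 9, the minimum possible — so K = 9/5 is minimal, which holds iff A is an arithmetic progression.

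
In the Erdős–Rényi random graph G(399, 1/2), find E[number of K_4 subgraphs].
E[# K_4] = C(399, 4) · (1/2)^C(4, 2) = 1040232501 / 2^6 = 16253632.828125

For each 4-subset S of vertices (there are C(399, 4) = 1040232501 such S), let X_S = 1 if S induces a K_4 (all C(4, 2) = 6 edges present). Then P(X_S = 1) = (1/2)^6 = 1/64. By linearity of expectation, E[# K_4] = C(399, 4) · (1/2)^6 = 1040232501 / 64 = 16253632.828125.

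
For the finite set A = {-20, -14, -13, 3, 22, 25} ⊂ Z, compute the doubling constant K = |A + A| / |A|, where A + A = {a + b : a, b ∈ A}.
K = |A + A| / |A| = 21/6 = 7/2

Enumerate A + A = {a + b : a, b ∈ A}. With |A| = 6, there are |A|^2 = 36 ordered sum pairs; collecting distinct values, A + A = {-40, -34, -33, -28, -27, -26, -17, -11, -10, 2, 5, 6, 8, 9, 11, 12, 25, 28, 44, 47, 50}, so |A + A| = 21. Thus K = 21/6 = 7/2. For comparison, the minimum possible |A + A| over all 6-element sets is 2·6 − 1 = 11 (so min K = 11/6), attained only by arithmetic progressions.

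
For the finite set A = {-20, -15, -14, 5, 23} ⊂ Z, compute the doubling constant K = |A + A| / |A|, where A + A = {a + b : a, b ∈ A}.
K = |A + A| / |A| = 15/5 = 3

Enumerate A + A = {a + b : a, b ∈ A}. With |A| = 5, there are |A|^2 = 25 ordered sum pairs; collecting distinct values, A + A = {-40, -35, -34, -30, -29, -28, -15, -10, -9, 3, 8, 9, 10, 28, 46}, so |A + A| = 15. Thus K = 15/5 = 3. For comparison, the minimum possible |A + A| over all 5-element sets is 2·5 − 1 = 9 (so min K = 9/5), attained only by arithmetic progressions.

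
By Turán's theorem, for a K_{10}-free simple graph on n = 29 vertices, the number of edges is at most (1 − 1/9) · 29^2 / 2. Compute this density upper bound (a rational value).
Turán density bound = (8/9) · 29^2/2 = 3364/9 ≈ 373.7778

Turán's theorem: ex(n, K_{r+1}) is achieved by the complete r-partite Turán graph T(n, r) with parts as balanced as possible, and is at most (1 − 1/r) · n^2/2. For r = 9, n = 29: the density bound is (8/9) · 841/2 = 3364/9 ≈ 373.7778. The integer-valued extremum is e(T(29, 9)) = 373, which is strictly less than the density bound 3364/9 since 9 ∤ 29 (the parts of T(29, 9) cannot all be equal).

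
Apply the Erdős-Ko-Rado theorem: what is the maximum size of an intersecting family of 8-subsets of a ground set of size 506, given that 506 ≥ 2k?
max |F| = C(505, 7) = 1593937749223500

The Erdős-Ko-Rado theorem states: for n ≥ 2k, an intersecting family of k-subsets of an n-element set has size at most C(n − 1, k − 1), with equality for 'star' families {A ⊆ [n] : |A| = k, i ∈ A} (fix an element i). For n = 506, k = 8: C(505, 7) = 1593937749223500.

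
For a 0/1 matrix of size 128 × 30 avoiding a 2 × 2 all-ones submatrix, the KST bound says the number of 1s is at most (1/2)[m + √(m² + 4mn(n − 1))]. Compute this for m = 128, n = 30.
z(128, 30; 2, 2) ≤ (1/2)[128 + √(128² + 4·128·30·29)] = (1/2)[128 + √461824] = 403.7882

Kővári–Sós–Turán: let r_1, ..., r_128 be the row sums and z = Σ r_i the total number of 1s. Each pair of columns can share at most one row with both entries 1 (else a 2×2 all-ones block appears), so Σ_i C(r_i, 2) ≤ C(30, 2) = 435. By convexity Σ_i C(r_i, 2) ≥ 128·C(z/128, 2) = z(z − 128)/(2·128), giving z² − 128z − 128·30·29 ≤ 0 and hence z ≤ (1/2)[128 + √(16384 + 4·111360)] = (1/2)[128 + √461824] ≈ (1/2)(128 + 679.5763) = 403.7882.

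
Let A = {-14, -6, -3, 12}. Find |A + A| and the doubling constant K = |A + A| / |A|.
K = |A + A| / |A| = 10/4 = 5/2

Enumerate A + A = {a + b : a, b ∈ A}. With |A| = 4, there are |A|^2 = 16 ordered sum pairs; collecting distinct values, A + A = {-28, -20, -17, -12, -9, -6, -2, 6, 9, 24}, so |A + A| = 10. Thus K = 10/4 = 5/2. For comparison, the minimum possible |A + A| over all 4-element sets is 2·4 − 1 = 7 (so min K = 7/4), attained only by arithmetic progressions.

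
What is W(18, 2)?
W(18, 2) = 18 + 1 = 19

A 2-term AP is any pair of integers, so a monochromatic 2-AP exists iff some colour is used at least twice. With 18 colours, the colouring i ↦ i on {1, ..., 18} uses each colour once, avoiding any monochromatic pair, so W(18, 2) > 18. For {1, ..., 19}, pigeonhole forces two integers of the same colour, which form a monochromatic 2-AP. Hence W(18, 2) = 19.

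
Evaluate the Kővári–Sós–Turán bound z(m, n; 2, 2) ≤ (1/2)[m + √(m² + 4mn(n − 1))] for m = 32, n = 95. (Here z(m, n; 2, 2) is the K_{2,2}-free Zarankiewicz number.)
z(32, 95; 2, 2) ≤ (1/2)[32 + √(32² + 4·32·95·94)] = (1/2)[32 + √1144064] = 550.8046

Kővári–Sós–Turán: let r_1, ..., r_32 be the row sums and z = Σ r_i the total number of 1s. Each pair of columns can share at most one row with both entries 1 (else a 2×2 all-ones block appears), so Σ_i C(r_i, 2) ≤ C(95, 2) = 4465. By convexity Σ_i C(r_i, 2) ≥ 32·C(z/32, 2) = z(z − 32)/(2·32), giving z² − 32z − 32·95·94 ≤ 0 and hence z ≤ (1/2)[32 + √(1024 + 4·285760)] = (1/2)[32 + √1144064] ≈ (1/2)(32 + 1069.6093) = 550.8046.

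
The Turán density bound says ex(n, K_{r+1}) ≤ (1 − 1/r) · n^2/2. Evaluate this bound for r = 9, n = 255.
Turán density bound = (8/9) · 255^2/2 = 28900

Turán's theorem: ex(n, K_{r+1}) is achieved by the complete r-partite Turán graph T(n, r) with parts as balanced as possible, and is at most (1 − 1/r) · n^2/2. For r = 9, n = 255: the density bound is (8/9) · 65025/2 = 28900. The integer-valued extremum is e(T(255, 9)) = 28899, which is strictly less than the density bound 28900 since 9 ∤ 255 (the parts of T(255, 9) cannot all be equal).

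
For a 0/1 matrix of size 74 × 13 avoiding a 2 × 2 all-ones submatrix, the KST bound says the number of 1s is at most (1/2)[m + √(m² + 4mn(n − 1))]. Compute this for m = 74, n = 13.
z(74, 13; 2, 2) ≤ (1/2)[74 + √(74² + 4·74·13·12)] = (1/2)[74 + √51652] = 150.6354

Kővári–Sós–Turán: let r_1, ..., r_74 be the row sums and z = Σ r_i the total number of 1s. Each pair of columns can share at most one row with both entries 1 (else a 2×2 all-ones block appears), so Σ_i C(r_i, 2) ≤ C(13, 2) = 78. By convexity Σ_i C(r_i, 2) ≥ 74·C(z/74, 2) = z(z − 74)/(2·74), giving z² − 74z − 74·13·12 ≤ 0 and hence z ≤ (1/2)[74 + √(5476 + 4·11544)] = (1/2)[74 + √51652] ≈ (1/2)(74 + 227.2708) = 150.6354.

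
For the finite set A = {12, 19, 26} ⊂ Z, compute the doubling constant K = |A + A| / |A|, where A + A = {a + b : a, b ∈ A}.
K = |A + A| / |A| = 5/3

Enumerate A + A = {a + b : a, b ∈ A}. With |A| = 3, there are |A|^2 = 9 ordered sum pairs; collecting distinct values, A + A = {24, 31, 38, 45, 52}, so |A + A| = 5. Thus K = 5/3. Here |A + A| = 2|A| − 1 = 5, the minimum possible — so K = 5/3 is minimal, which holds iff A is an arithmetic progression.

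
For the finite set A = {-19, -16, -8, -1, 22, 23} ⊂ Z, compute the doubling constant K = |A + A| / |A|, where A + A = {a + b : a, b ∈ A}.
K = |A + A| / |A| = 21/6 = 7/2

Enumerate A + A = {a + b : a, b ∈ A}. With |A| = 6, there are |A|^2 = 36 ordered sum pairs; collecting distinct values, A + A = {-38, -35, -32, -27, -24, -20, -17, -16, -9, -2, 3, 4, 6, 7, 14, 15, 21, 22, 44, 45, 46}, so |A + A| = 21. Thus K = 21/6 = 7/2. For comparison, the minimum possible |A + A| over all 6-element sets is 2·6 − 1 = 11 (so min K = 11/6), attained only by arithmetic progressions.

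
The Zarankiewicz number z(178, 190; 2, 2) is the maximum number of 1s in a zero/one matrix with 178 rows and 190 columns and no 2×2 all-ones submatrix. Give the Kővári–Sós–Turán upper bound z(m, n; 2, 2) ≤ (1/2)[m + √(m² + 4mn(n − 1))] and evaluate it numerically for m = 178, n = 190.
z(178, 190; 2, 2) ≤ (1/2)[178 + √(178² + 4·178·190·189)] = (1/2)[178 + √25599604] = 2618.8026

Kővári–Sós–Turán: let r_1, ..., r_178 be the row sums and z = Σ r_i the total number of 1s. Each pair of columns can share at most one row with both entries 1 (else a 2×2 all-ones block appears), so Σ_i C(r_i, 2) ≤ C(190, 2) = 17955. By convexity Σ_i C(r_i, 2) ≥ 178·C(z/178, 2) = z(z − 178)/(2·178), giving z² − 178z − 178·190·189 ≤ 0 and hence z ≤ (1/2)[178 + √(31684 + 4·6391980)] = (1/2)[178 + √25599604] ≈ (1/2)(178 + 5059.6051) = 2618.8026.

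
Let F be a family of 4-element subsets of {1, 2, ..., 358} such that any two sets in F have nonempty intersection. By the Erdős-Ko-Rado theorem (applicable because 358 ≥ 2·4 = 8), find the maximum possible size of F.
max |F| = C(357, 3) = 7519610

Erdős-Ko-Rado (1961): when n ≥ 2k, max |F| = C(n−1, k−1). The bound is attained by the star {A : i ∈ A} for any fixed i ∈ [n]. Here C(358−1, 4−1) = C(357, 3) = 7519610.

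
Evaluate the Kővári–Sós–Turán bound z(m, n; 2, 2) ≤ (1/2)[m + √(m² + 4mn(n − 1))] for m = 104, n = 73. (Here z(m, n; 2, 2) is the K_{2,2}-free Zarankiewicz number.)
z(104, 73; 2, 2) ≤ (1/2)[104 + √(104² + 4·104·73·72)] = (1/2)[104 + √2197312] = 793.1666

Kővári–Sós–Turán: let r_1, ..., r_104 be the row sums and z = Σ r_i the total number of 1s. Each pair of columns can share at most one row with both entries 1 (else a 2×2 all-ones block appears), so Σ_i C(r_i, 2) ≤ C(73, 2) = 2628. By convexity Σ_i C(r_i, 2) ≥ 104·C(z/104, 2) = z(z − 104)/(2·104), giving z² − 104z − 104·73·72 ≤ 0 and hence z ≤ (1/2)[104 + √(10816 + 4·546624)] = (1/2)[104 + √2197312] ≈ (1/2)(104 + 1482.3333) = 793.1666.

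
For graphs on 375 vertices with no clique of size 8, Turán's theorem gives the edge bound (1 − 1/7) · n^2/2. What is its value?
Turán density bound = (6/7) · 375^2/2 = 421875/7 ≈ 60267.8571

Turán's theorem: ex(n, K_{r+1}) is achieved by the complete r-partite Turán graph T(n, r) with parts as balanced as possible, and is at most (1 − 1/r) · n^2/2. For r = 7, n = 375: the density bound is (6/7) · 140625/2 = 421875/7 ≈ 60267.8571. The integer-valued extremum is e(T(375, 7)) = 60267, which is strictly less than the density bound 421875/7 since 7 ∤ 375 (the parts of T(375, 7) cannot all be equal).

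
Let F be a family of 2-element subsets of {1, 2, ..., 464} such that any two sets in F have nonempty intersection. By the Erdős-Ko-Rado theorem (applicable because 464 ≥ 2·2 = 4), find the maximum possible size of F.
max |F| = C(463, 1) = 463

Erdős-Ko-Rado (1961): when n ≥ 2k, max |F| = C(n−1, k−1). The bound is attained by the star {A : i ∈ A} for any fixed i ∈ [n]. Here C(464−1, 2−1) = C(463, 1) = 463.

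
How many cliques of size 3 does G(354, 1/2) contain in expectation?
E[# K_3] = C(354, 3) · (1/2)^C(3, 2) = 7331104 / 2^3 = 916388

For each 3-subset S of vertices (there are C(354, 3) = 7331104 such S), let X_S = 1 if S induces a K_3 (all C(3, 2) = 3 edges present). Then P(X_S = 1) = (1/2)^3 = 1/8. By linearity of expectation, E[# K_3] = C(354, 3) · (1/2)^3 = 7331104 / 8 = 916388.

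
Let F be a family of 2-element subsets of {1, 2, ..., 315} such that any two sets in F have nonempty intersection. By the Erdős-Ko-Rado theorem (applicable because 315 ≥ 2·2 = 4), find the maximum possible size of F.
max |F| = C(314, 1) = 314

Erdős-Ko-Rado (1961): when n ≥ 2k, max |F| = C(n−1, k−1). The bound is attained by the star {A : i ∈ A} for any fixed i ∈ [n]. Here C(315−1, 2−1) = C(314, 1) = 314.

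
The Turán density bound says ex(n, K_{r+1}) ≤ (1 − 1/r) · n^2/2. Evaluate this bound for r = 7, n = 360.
Turán density bound = (6/7) · 360^2/2 = 388800/7 ≈ 55542.8571

Turán's theorem: ex(n, K_{r+1}) is achieved by the complete r-partite Turán graph T(n, r) with parts as balanced as possible, and is at most (1 − 1/r) · n^2/2. For r = 7, n = 360: the density bound is (6/7) · 129600/2 = 388800/7 ≈ 55542.8571. The integer-valued extremum is e(T(360, 7)) = 55542, which is strictly less than the density bound 388800/7 since 7 ∤ 360 (the parts of T(360, 7) cannot all be equal).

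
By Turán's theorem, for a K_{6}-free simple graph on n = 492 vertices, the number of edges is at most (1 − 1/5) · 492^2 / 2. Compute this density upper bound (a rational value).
Turán density bound = (4/5) · 492^2/2 = 484128/5 ≈ 96825.6

Turán's theorem: ex(n, K_{r+1}) is achieved by the complete r-partite Turán graph T(n, r) with parts as balanced as possible, and is at most (1 − 1/r) · n^2/2. For r = 5, n = 492: the density bound is (4/5) · 242064/2 = 484128/5 ≈ 96825.6. The integer-valued extremum is e(T(492, 5)) = 96825, which is strictly less than the density bound 484128/5 since 5 ∤ 492 (the parts of T(492, 5) cannot all be equal).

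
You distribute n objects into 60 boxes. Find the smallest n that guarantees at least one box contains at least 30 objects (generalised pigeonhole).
n = (30 − 1)·60 + 1 = 1741

By the generalised pigeonhole principle, to guarantee some box contains ≥ r objects we need more than (r − 1) · k objects total. Threshold: n = (r − 1) · k + 1. With r = 30 and k = 60: n = 29 · 60 + 1 = 1740 + 1 = 1741. For n = 1740 = 29 · 60, we can put exactly 29 objects in every box, avoiding 30 in any single one — so 1741 is tight.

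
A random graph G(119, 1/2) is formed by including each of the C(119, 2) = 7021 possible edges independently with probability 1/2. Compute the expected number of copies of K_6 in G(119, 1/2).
E[# K_6] = C(119, 6) · (1/2)^C(6, 2) = 3470108187 / 2^15 ≈ 105899.297699

For each 6-subset S of vertices (there are C(119, 6) = 3470108187 such S), let X_S = 1 if S induces a K_6 (all C(6, 2) = 15 edges present). Then P(X_S = 1) = (1/2)^15 = 1/32768. By linearity of expectation, E[# K_6] = C(119, 6) · (1/2)^15 = 3470108187 / 32768 ≈ 105899.297699.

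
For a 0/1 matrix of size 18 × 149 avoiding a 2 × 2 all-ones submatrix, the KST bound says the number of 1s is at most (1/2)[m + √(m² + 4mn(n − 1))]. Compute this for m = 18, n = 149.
z(18, 149; 2, 2) ≤ (1/2)[18 + √(18² + 4·18·149·148)] = (1/2)[18 + √1588068] = 639.0929

Kővári–Sós–Turán: let r_1, ..., r_18 be the row sums and z = Σ r_i the total number of 1s. Each pair of columns can share at most one row with both entries 1 (else a 2×2 all-ones block appears), so Σ_i C(r_i, 2) ≤ C(149, 2) = 11026. By convexity Σ_i C(r_i, 2) ≥ 18·C(z/18, 2) = z(z − 18)/(2·18), giving z² − 18z − 18·149·148 ≤ 0 and hence z ≤ (1/2)[18 + √(324 + 4·396936)] = (1/2)[18 + √1588068] ≈ (1/2)(18 + 1260.1857) = 639.0929.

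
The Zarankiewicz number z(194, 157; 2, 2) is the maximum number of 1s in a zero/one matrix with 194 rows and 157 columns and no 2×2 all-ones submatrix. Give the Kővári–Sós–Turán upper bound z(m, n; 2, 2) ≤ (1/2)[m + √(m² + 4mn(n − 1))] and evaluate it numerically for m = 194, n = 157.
z(194, 157; 2, 2) ≤ (1/2)[194 + √(194² + 4·194·157·156)] = (1/2)[194 + √19043428] = 2278.9388

Kővári–Sós–Turán: let r_1, ..., r_194 be the row sums and z = Σ r_i the total number of 1s. Each pair of columns can share at most one row with both entries 1 (else a 2×2 all-ones block appears), so Σ_i C(r_i, 2) ≤ C(157, 2) = 12246. By convexity Σ_i C(r_i, 2) ≥ 194·C(z/194, 2) = z(z − 194)/(2·194), giving z² − 194z − 194·157·156 ≤ 0 and hence z ≤ (1/2)[194 + √(37636 + 4·4751448)] = (1/2)[194 + √19043428] ≈ (1/2)(194 + 4363.8776) = 2278.9388.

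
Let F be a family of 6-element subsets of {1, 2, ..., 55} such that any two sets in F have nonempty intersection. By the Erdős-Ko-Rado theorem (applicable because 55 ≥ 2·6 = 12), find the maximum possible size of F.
max |F| = C(54, 5) = 3162510

The Erdős-Ko-Rado theorem states: for n ≥ 2k, an intersecting family of k-subsets of an n-element set has size at most C(n − 1, k − 1), with equality for 'star' families {A ⊆ [n] : |A| = k, i ∈ A} (fix an element i). For n = 55, k = 6: C(54, 5) = 3162510.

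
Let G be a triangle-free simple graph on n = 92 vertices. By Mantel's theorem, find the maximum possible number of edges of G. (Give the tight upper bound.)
ex(92, K_3) = ⌊92^2/4⌋ = 2116

Mantel (1907): a triangle-free graph on n vertices has at most ⌊n^2/4⌋ edges, with equality for the complete bipartite graph K_{⌊n/2⌋, ⌈n/2⌉}. For n = 92: ⌊92^2/4⌋ = ⌊8464/4⌋ = 2116. The extremal graph is K_{46, 46}, which has 46·46 = 2116 edges.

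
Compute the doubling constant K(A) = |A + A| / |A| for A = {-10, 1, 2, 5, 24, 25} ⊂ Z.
K = |A + A| / |A| = 20/6 = 10/3

Enumerate A + A = {a + b : a, b ∈ A}. With |A| = 6, there are |A|^2 = 36 ordered sum pairs; collecting distinct values, A + A = {-20, -9, -8, -5, 2, 3, 4, 6, 7, 10, 14, 15, 25, 26, 27, 29, 30, 48, 49, 50}, so |A + A| = 20. Thus K = 20/6 = 10/3. For comparison, the minimum possible |A + A| over all 6-element sets is 2·6 − 1 = 11 (so min K = 11/6), attained only by arithmetic progressions.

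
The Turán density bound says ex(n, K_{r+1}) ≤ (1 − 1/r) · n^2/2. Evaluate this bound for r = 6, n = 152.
Turán density bound = (5/6) · 152^2/2 = 28880/3 ≈ 9626.6667

Turán's theorem: ex(n, K_{r+1}) is achieved by the complete r-partite Turán graph T(n, r) with parts as balanced as possible, and is at most (1 − 1/r) · n^2/2. For r = 6, n = 152: the density bound is (5/6) · 23104/2 = 28880/3 ≈ 9626.6667. The integer-valued extremum is e(T(152, 6)) = 9626, which is strictly less than the density bound 28880/3 since 6 ∤ 152 (the parts of T(152, 6) cannot all be equal).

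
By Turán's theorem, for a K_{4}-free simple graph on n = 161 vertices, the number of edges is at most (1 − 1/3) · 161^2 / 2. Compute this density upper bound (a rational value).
Turán density bound = (2/3) · 161^2/2 = 25921/3 ≈ 8640.3333

Turán's theorem: ex(n, K_{r+1}) is achieved by the complete r-partite Turán graph T(n, r) with parts as balanced as possible, and is at most (1 − 1/r) · n^2/2. For r = 3, n = 161: the density bound is (2/3) · 25921/2 = 25921/3 ≈ 8640.3333. The integer-valued extremum is e(T(161, 3)) = 8640, which is strictly less than the density bound 25921/3 since 3 ∤ 161 (the parts of T(161, 3) cannot all be equal).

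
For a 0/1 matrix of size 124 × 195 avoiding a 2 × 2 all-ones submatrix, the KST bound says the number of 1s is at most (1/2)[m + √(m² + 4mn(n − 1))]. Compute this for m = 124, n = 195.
z(124, 195; 2, 2) ≤ (1/2)[124 + √(124² + 4·124·195·194)] = (1/2)[124 + √18779056] = 2228.7404

Kővári–Sós–Turán: let r_1, ..., r_124 be the row sums and z = Σ r_i the total number of 1s. Each pair of columns can share at most one row with both entries 1 (else a 2×2 all-ones block appears), so Σ_i C(r_i, 2) ≤ C(195, 2) = 18915. By convexity Σ_i C(r_i, 2) ≥ 124·C(z/124, 2) = z(z − 124)/(2·124), giving z² − 124z − 124·195·194 ≤ 0 and hence z ≤ (1/2)[124 + √(15376 + 4·4690920)] = (1/2)[124 + √18779056] ≈ (1/2)(124 + 4333.4808) = 2228.7404.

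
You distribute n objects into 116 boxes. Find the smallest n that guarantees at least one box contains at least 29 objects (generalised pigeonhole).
n = (29 − 1)·116 + 1 = 3249

By the generalised pigeonhole principle, to guarantee some box contains ≥ r objects we need more than (r − 1) · k objects total. Threshold: n = (r − 1) · k + 1. With r = 29 and k = 116: n = 28 · 116 + 1 = 3248 + 1 = 3249. For n = 3248 = 28 · 116, we can put exactly 28 objects in every box, avoiding 29 in any single one — so 3249 is tight.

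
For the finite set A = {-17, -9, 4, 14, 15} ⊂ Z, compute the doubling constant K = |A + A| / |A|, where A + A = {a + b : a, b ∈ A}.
K = |A + A| / |A| = 15/5 = 3

Enumerate A + A = {a + b : a, b ∈ A}. With |A| = 5, there are |A|^2 = 25 ordered sum pairs; collecting distinct values, A + A = {-34, -26, -18, -13, -5, -3, -2, 5, 6, 8, 18, 19, 28, 29, 30}, so |A + A| = 15. Thus K = 15/5 = 3. For comparison, the minimum possible |A + A| over all 5-element sets is 2·5 − 1 = 9 (so min K = 9/5), attained only by arithmetic progressions.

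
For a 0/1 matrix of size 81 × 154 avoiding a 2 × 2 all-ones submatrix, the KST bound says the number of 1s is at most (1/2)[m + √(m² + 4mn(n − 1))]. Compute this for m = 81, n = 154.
z(81, 154; 2, 2) ≤ (1/2)[81 + √(81² + 4·81·154·153)] = (1/2)[81 + √7640649] = 1422.5862

Kővári–Sós–Turán: let r_1, ..., r_81 be the row sums and z = Σ r_i the total number of 1s. Each pair of columns can share at most one row with both entries 1 (else a 2×2 all-ones block appears), so Σ_i C(r_i, 2) ≤ C(154, 2) = 11781. By convexity Σ_i C(r_i, 2) ≥ 81·C(z/81, 2) = z(z − 81)/(2·81), giving z² − 81z − 81·154·153 ≤ 0 and hence z ≤ (1/2)[81 + √(6561 + 4·1908522)] = (1/2)[81 + √7640649] ≈ (1/2)(81 + 2764.1724) = 1422.5862.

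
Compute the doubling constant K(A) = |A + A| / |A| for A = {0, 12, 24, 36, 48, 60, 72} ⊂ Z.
K = |A + A| / |A| = 13/7

Enumerate A + A = {a + b : a, b ∈ A}. With |A| = 7, there are |A|^2 = 49 ordered sum pairs; collecting distinct values, A + A = {0, 12, 24, 36, 48, 60, 72, 84, 96, 108, 120, 132, 144}, so |A + A| = 13. Thus K = 13/7. Here |A + A| = 2|A| − 1 = 13, the minimum possible — so K = 13/7 is minimal, which holds iff A is an arithmetic progression.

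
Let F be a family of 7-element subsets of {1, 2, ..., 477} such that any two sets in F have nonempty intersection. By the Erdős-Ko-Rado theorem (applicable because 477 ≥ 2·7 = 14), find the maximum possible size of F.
max |F| = C(476, 6) = 15652022159620

The Erdős-Ko-Rado theorem states: for n ≥ 2k, an intersecting family of k-subsets of an n-element set has size at most C(n − 1, k − 1), with equality for 'star' families {A ⊆ [n] : |A| = k, i ∈ A} (fix an element i). For n = 477, k = 7: C(476, 6) = 15652022159620.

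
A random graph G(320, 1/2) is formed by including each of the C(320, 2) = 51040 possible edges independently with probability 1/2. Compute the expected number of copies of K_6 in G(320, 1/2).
E[# K_6] = C(320, 6) · (1/2)^C(6, 2) = 1422630723360 / 2^15 = 44457210105/1024 ≈ 43415244.243164

For each 6-subset S of vertices (there are C(320, 6) = 1422630723360 such S), let X_S = 1 if S induces a K_6 (all C(6, 2) = 15 edges present). Then P(X_S = 1) = (1/2)^15 = 1/32768. By linearity of expectation, E[# K_6] = C(320, 6) · (1/2)^15 = 1422630723360 / 32768 = 44457210105/1024 ≈ 43415244.243164.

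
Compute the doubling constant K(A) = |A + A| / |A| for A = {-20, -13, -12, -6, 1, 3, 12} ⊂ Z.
K = |A + A| / |A| = 24/7

Enumerate A + A = {a + b : a, b ∈ A}. With |A| = 7, there are |A|^2 = 49 ordered sum pairs; collecting distinct values, A + A = {-40, -33, -32, -26, -25, -24, -19, -18, -17, -12, -11, -10, -9, -8, -5, -3, -1, 0, 2, 4, 6, 13, 15, 24}, so |A + A| = 24. Thus K = 24/7. For comparison, the minimum possible |A + A| over all 7-element sets is 2·7 − 1 = 13 (so min K = 13/7), attained only by arithmetic progressions.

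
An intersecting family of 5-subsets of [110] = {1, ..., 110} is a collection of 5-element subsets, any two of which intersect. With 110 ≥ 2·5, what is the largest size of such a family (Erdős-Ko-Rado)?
max |F| = C(109, 4) = 5563251

Erdős-Ko-Rado (1961): when n ≥ 2k, max |F| = C(n−1, k−1). The bound is attained by the star {A : i ∈ A} for any fixed i ∈ [n]. Here C(110−1, 5−1) = C(109, 4) = 5563251.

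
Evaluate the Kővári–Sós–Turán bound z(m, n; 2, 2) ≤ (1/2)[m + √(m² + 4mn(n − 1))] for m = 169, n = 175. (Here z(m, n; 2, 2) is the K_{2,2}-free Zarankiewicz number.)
z(169, 175; 2, 2) ≤ (1/2)[169 + √(169² + 4·169·175·174)] = (1/2)[169 + √20612761] = 2354.5639

Kővári–Sós–Turán: let r_1, ..., r_169 be the row sums and z = Σ r_i the total number of 1s. Each pair of columns can share at most one row with both entries 1 (else a 2×2 all-ones block appears), so Σ_i C(r_i, 2) ≤ C(175, 2) = 15225. By convexity Σ_i C(r_i, 2) ≥ 169·C(z/169, 2) = z(z − 169)/(2·169), giving z² − 169z − 169·175·174 ≤ 0 and hence z ≤ (1/2)[169 + √(28561 + 4·5146050)] = (1/2)[169 + √20612761] ≈ (1/2)(169 + 4540.1279) = 2354.5639.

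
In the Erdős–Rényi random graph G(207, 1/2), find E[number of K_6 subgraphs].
E[# K_6] = C(207, 6) · (1/2)^C(6, 2) = 101563230237 / 2^15 ≈ 3099463.813385

For each 6-subset S of vertices (there are C(207, 6) = 101563230237 such S), let X_S = 1 if S induces a K_6 (all C(6, 2) = 15 edges present). Then P(X_S = 1) = (1/2)^15 = 1/32768. By linearity of expectation, E[# K_6] = C(207, 6) · (1/2)^15 = 101563230237 / 32768 ≈ 3099463.813385.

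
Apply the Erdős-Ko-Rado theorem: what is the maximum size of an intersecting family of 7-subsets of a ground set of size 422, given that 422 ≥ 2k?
max |F| = C(421, 6) = 7461370060144

Erdős-Ko-Rado (1961): when n ≥ 2k, max |F| = C(n−1, k−1). The bound is attained by the star {A : i ∈ A} for any fixed i ∈ [n]. Here C(422−1, 7−1) = C(421, 6) = 7461370060144.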